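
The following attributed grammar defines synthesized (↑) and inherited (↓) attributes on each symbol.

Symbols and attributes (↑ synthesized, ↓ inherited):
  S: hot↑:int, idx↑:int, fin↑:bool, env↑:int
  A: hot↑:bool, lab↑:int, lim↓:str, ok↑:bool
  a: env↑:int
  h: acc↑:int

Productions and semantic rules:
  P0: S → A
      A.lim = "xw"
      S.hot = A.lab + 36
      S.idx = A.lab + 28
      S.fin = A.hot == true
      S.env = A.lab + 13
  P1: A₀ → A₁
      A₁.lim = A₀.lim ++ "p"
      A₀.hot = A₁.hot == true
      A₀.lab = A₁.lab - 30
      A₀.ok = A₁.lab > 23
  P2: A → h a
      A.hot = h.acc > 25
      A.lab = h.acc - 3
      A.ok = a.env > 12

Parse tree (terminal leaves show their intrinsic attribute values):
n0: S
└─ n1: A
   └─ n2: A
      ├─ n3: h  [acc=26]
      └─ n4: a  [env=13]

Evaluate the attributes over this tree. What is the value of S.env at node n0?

6

1. n1.lim = "xw"  ["xw"]
2. n2.lim = "xwp"  [A₀.lim ++ "p"]
3. n3.acc = 26  [terminal]
4. n4.env = 13  [terminal]
5. n2.hot = true  [h.acc > 25]
6. n2.lab = 23  [h.acc - 3]
7. n2.ok = true  [a.env > 12]
8. n1.hot = true  [A₁.hot == true]
9. n1.lab = -7  [A₁.lab - 30]
10. n1.ok = false  [A₁.lab > 23]
11. n0.hot = 29  [A.lab + 36]
12. n0.idx = 21  [A.lab + 28]
13. n0.fin = true  [A.hot == true]
14. n0.env = 6  [A.lab + 13]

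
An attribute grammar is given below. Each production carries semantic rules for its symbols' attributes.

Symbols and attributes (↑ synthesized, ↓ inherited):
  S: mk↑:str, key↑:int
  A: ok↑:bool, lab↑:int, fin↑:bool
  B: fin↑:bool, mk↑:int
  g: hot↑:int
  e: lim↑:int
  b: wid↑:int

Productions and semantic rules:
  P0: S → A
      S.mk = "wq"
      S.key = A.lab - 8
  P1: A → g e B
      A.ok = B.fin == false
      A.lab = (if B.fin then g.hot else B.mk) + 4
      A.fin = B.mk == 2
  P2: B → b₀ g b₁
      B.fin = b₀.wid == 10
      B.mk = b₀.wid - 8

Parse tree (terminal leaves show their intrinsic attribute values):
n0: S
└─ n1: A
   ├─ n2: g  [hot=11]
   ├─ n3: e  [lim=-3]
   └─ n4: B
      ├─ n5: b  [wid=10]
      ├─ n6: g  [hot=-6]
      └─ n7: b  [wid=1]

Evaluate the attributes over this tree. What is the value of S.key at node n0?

1. n2.hot = 11  [terminal]
2. n3.lim = -3  [terminal]
3. n5.wid = 10  [terminal]
4. n6.hot = -6  [terminal]
5. n7.wid = 1  [terminal]
6. n4.fin = true  [b₀.wid == 10]
7. n4.mk = 2  [b₀.wid - 8]
8. n1.ok = false  [B.fin == false]
9. n1.lab = 15  [(if B.fin then g.hot else B.mk) + 4]
10. n1.fin = true  [B.mk == 2]
11. n0.mk = "wq"  ["wq"]
12. n0.key = 7  [A.lab - 8]

7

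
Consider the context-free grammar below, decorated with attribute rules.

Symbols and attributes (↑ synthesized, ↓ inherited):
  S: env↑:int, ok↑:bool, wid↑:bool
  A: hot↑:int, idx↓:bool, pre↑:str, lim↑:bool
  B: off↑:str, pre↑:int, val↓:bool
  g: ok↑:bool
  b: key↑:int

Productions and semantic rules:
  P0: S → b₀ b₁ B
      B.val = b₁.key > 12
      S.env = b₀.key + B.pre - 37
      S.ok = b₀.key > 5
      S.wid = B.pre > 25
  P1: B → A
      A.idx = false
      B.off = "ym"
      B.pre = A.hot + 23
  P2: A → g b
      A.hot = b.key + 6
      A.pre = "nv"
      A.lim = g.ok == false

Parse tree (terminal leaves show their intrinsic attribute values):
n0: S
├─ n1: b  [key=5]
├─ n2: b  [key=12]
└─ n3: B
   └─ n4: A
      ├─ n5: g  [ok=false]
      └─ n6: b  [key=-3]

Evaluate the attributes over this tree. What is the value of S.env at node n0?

-6

1. n1.key = 5  [terminal]
2. n2.key = 12  [terminal]
3. n3.val = false  [b₁.key > 12]
4. n4.idx = false  [false]
5. n5.ok = false  [terminal]
6. n6.key = -3  [terminal]
7. n4.hot = 3  [b.key + 6]
8. n4.pre = "nv"  ["nv"]
9. n4.lim = true  [g.ok == false]
10. n3.off = "ym"  ["ym"]
11. n3.pre = 26  [A.hot + 23]
12. n0.env = -6  [b₀.key + B.pre - 37]
13. n0.ok = false  [b₀.key > 5]
14. n0.wid = true  [B.pre > 25]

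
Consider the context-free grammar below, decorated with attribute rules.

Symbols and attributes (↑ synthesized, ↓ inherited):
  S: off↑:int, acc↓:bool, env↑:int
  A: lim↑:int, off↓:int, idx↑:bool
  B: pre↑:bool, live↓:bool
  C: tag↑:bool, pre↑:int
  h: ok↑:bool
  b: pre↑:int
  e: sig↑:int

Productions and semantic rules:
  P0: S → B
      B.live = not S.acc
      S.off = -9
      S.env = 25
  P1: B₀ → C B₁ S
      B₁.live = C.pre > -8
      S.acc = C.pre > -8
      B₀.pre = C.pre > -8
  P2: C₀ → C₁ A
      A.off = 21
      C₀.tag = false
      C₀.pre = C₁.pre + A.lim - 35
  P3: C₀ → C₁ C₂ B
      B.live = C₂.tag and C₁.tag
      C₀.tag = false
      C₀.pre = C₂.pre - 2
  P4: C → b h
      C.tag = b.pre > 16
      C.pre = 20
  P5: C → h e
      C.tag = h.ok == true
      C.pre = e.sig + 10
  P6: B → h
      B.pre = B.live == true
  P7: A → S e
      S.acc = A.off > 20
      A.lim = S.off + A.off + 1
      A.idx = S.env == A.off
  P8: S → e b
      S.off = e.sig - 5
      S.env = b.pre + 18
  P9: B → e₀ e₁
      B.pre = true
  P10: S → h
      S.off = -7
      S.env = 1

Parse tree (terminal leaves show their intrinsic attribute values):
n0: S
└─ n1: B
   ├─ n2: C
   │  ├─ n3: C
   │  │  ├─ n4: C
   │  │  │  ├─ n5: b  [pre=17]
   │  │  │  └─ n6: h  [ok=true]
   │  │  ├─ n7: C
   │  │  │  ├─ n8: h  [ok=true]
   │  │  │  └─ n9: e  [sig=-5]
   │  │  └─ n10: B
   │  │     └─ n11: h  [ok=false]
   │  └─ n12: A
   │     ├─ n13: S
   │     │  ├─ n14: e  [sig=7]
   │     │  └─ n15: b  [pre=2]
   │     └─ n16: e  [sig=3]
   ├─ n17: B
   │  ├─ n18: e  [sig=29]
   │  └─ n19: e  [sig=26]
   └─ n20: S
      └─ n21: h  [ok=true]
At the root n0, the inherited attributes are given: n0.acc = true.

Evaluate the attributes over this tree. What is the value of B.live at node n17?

false

1. n0.acc = true  [given at root]
2. n1.live = false  [not S.acc]
3. n5.pre = 17  [terminal]
4. n6.ok = true  [terminal]
5. n4.tag = true  [b.pre > 16]
6. n4.pre = 20  [20]
7. n8.ok = true  [terminal]
8. n9.sig = -5  [terminal]
9. n7.tag = true  [h.ok == true]
10. n7.pre = 5  [e.sig + 10]
11. n10.live = true  [C₂.tag and C₁.tag]
12. n11.ok = false  [terminal]
13. n10.pre = true  [B.live == true]
14. n3.tag = false  [false]
15. n3.pre = 3  [C₂.pre - 2]
16. n12.off = 21  [21]
17. n13.acc = true  [A.off > 20]
18. n14.sig = 7  [terminal]
19. n15.pre = 2  [terminal]
20. n13.off = 2  [e.sig - 5]
21. n13.env = 20  [b.pre + 18]
22. n16.sig = 3  [terminal]
23. n12.lim = 24  [S.off + A.off + 1]
24. n12.idx = false  [S.env == A.off]
25. n2.tag = false  [false]
26. n2.pre = -8  [C₁.pre + A.lim - 35]
27. n17.live = false  [C.pre > -8]
28. n18.sig = 29  [terminal]
29. n19.sig = 26  [terminal]
30. n17.pre = true  [true]
31. n20.acc = false  [C.pre > -8]
32. n21.ok = true  [terminal]
33. n20.off = -7  [-7]
34. n20.env = 1  [1]
35. n1.pre = false  [C.pre > -8]
36. n0.off = -9  [-9]
37. n0.env = 25  [25]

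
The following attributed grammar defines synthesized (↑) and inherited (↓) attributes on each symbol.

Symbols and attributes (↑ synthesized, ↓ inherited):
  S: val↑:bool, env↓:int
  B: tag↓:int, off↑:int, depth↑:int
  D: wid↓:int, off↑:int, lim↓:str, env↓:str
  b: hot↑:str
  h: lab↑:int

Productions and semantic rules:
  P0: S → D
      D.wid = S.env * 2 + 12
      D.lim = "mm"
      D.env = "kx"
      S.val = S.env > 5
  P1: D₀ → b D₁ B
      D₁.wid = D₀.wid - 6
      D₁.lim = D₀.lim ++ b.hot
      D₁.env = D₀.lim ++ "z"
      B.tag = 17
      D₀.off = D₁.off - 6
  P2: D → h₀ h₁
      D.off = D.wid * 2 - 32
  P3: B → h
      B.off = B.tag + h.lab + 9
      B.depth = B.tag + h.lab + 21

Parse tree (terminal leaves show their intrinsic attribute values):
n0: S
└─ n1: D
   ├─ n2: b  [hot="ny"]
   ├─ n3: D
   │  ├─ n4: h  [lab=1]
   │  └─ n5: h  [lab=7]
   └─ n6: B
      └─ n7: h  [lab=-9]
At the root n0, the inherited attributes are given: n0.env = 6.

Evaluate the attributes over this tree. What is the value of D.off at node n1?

-2

1. n0.env = 6  [given at root]
2. n1.wid = 24  [S.env * 2 + 12]
3. n1.lim = "mm"  ["mm"]
4. n1.env = "kx"  ["kx"]
5. n2.hot = "ny"  [terminal]
6. n3.wid = 18  [D₀.wid - 6]
7. n3.lim = "mmny"  [D₀.lim ++ b.hot]
8. n3.env = "mmz"  [D₀.lim ++ "z"]
9. n4.lab = 1  [terminal]
10. n5.lab = 7  [terminal]
11. n3.off = 4  [D.wid * 2 - 32]
12. n6.tag = 17  [17]
13. n7.lab = -9  [terminal]
14. n6.off = 17  [B.tag + h.lab + 9]
15. n6.depth = 29  [B.tag + h.lab + 21]
16. n1.off = -2  [D₁.off - 6]
17. n0.val = true  [S.env > 5]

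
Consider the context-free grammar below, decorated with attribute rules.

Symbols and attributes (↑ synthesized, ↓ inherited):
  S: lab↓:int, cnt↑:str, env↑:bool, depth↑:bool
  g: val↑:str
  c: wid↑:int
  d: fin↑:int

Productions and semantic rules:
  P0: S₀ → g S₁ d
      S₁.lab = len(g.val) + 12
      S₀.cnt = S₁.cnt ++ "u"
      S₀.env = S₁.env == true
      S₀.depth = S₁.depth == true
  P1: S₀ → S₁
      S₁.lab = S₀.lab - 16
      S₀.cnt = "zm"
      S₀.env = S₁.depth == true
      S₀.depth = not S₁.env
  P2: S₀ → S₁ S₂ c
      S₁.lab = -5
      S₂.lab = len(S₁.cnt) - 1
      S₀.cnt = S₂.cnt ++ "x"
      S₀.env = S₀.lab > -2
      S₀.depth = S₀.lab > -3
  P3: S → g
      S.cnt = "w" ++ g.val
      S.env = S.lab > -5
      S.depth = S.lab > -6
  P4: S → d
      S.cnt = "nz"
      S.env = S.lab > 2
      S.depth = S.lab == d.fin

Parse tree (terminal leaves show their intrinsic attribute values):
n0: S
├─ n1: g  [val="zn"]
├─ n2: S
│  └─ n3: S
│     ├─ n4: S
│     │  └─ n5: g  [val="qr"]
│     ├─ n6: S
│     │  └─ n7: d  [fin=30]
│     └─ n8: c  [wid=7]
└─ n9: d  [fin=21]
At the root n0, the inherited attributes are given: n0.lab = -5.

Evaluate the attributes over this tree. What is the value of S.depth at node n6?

false

1. n0.lab = -5  [given at root]
2. n1.val = "zn"  [terminal]
3. n2.lab = 14  [len(g.val) + 12]
4. n3.lab = -2  [S₀.lab - 16]
5. n4.lab = -5  [-5]
6. n5.val = "qr"  [terminal]
7. n4.cnt = "wqr"  ["w" ++ g.val]
8. n4.env = false  [S.lab > -5]
9. n4.depth = true  [S.lab > -6]
10. n6.lab = 2  [len(S₁.cnt) - 1]
11. n7.fin = 30  [terminal]
12. n6.cnt = "nz"  ["nz"]
13. n6.env = false  [S.lab > 2]
14. n6.depth = false  [S.lab == d.fin]
15. n8.wid = 7  [terminal]
16. n3.cnt = "nzx"  [S₂.cnt ++ "x"]
17. n3.env = false  [S₀.lab > -2]
18. n3.depth = true  [S₀.lab > -3]
19. n2.cnt = "zm"  ["zm"]
20. n2.env = true  [S₁.depth == true]
21. n2.depth = true  [not S₁.env]
22. n9.fin = 21  [terminal]
23. n0.cnt = "zmu"  [S₁.cnt ++ "u"]
24. n0.env = true  [S₁.env == true]
25. n0.depth = true  [S₁.depth == true]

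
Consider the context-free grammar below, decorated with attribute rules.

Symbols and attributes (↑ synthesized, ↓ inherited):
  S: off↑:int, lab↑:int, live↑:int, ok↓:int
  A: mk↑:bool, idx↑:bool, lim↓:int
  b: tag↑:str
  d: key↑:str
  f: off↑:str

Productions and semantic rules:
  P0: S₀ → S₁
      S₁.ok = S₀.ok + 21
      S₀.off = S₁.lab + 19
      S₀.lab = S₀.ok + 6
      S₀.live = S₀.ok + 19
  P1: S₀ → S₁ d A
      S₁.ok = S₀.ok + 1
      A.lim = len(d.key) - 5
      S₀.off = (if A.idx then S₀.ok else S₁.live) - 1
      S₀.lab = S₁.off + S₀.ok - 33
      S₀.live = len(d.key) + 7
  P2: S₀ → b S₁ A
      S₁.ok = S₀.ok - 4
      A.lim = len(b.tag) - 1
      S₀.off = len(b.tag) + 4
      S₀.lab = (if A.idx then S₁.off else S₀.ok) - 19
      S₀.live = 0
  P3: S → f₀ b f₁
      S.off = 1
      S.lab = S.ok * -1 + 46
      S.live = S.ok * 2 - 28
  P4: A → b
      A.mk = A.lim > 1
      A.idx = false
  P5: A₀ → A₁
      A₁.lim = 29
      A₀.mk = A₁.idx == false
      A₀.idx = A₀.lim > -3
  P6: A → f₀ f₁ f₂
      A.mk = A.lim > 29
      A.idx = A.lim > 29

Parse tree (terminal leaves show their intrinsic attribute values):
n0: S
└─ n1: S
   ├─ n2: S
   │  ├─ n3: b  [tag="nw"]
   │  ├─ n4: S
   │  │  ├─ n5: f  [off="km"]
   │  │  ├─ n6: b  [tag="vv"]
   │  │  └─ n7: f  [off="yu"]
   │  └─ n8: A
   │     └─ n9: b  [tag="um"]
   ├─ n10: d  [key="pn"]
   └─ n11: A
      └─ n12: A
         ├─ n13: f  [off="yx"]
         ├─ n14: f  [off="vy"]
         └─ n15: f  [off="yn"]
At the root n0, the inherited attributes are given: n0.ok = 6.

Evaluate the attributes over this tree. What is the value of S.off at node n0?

1. n0.ok = 6  [given at root]
2. n1.ok = 27  [S₀.ok + 21]
3. n2.ok = 28  [S₀.ok + 1]
4. n3.tag = "nw"  [terminal]
5. n4.ok = 24  [S₀.ok - 4]
6. n5.off = "km"  [terminal]
7. n6.tag = "vv"  [terminal]
8. n7.off = "yu"  [terminal]
9. n4.off = 1  [1]
10. n4.lab = 22  [S.ok * -1 + 46]
11. n4.live = 20  [S.ok * 2 - 28]
12. n8.lim = 1  [len(b.tag) - 1]
13. n9.tag = "um"  [terminal]
14. n8.mk = false  [A.lim > 1]
15. n8.idx = false  [false]
16. n2.off = 6  [len(b.tag) + 4]
17. n2.lab = 9  [(if A.idx then S₁.off else S₀.ok) - 19]
18. n2.live = 0  [0]
19. n10.key = "pn"  [terminal]
20. n11.lim = -3  [len(d.key) - 5]
21. n12.lim = 29  [29]
22. n13.off = "yx"  [terminal]
23. n14.off = "vy"  [terminal]
24. n15.off = "yn"  [terminal]
25. n12.mk = false  [A.lim > 29]
26. n12.idx = false  [A.lim > 29]
27. n11.mk = true  [A₁.idx == false]
28. n11.idx = false  [A₀.lim > -3]
29. n1.off = -1  [(if A.idx then S₀.ok else S₁.live) - 1]
30. n1.lab = 0  [S₁.off + S₀.ok - 33]
31. n1.live = 9  [len(d.key) + 7]
32. n0.off = 19  [S₁.lab + 19]
33. n0.lab = 12  [S₀.ok + 6]
34. n0.live = 25  [S₀.ok + 19]

19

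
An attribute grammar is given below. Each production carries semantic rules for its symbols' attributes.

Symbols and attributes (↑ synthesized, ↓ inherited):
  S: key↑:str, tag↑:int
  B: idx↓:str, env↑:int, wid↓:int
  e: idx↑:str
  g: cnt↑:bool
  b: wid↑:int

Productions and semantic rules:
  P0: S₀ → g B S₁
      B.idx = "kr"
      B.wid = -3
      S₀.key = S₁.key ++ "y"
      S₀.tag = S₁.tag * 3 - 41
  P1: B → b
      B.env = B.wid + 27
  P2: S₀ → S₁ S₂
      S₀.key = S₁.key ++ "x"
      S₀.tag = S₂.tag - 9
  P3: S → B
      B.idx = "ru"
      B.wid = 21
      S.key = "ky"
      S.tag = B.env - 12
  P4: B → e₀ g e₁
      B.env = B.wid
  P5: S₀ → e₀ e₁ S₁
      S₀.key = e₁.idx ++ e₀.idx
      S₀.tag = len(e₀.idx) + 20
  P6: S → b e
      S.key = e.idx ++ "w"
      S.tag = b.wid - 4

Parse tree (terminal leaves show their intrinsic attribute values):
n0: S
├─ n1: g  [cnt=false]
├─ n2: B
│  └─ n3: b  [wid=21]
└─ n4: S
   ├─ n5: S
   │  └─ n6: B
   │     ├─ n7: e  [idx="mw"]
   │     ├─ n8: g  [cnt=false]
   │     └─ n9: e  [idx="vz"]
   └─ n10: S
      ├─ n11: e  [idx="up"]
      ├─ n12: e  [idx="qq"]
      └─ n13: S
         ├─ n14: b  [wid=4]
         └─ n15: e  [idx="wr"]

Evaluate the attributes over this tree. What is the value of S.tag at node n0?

-2

1. n1.cnt = false  [terminal]
2. n2.idx = "kr"  ["kr"]
3. n2.wid = -3  [-3]
4. n3.wid = 21  [terminal]
5. n2.env = 24  [B.wid + 27]
6. n6.idx = "ru"  ["ru"]
7. n6.wid = 21  [21]
8. n7.idx = "mw"  [terminal]
9. n8.cnt = false  [terminal]
10. n9.idx = "vz"  [terminal]
11. n6.env = 21  [B.wid]
12. n5.key = "ky"  ["ky"]
13. n5.tag = 9  [B.env - 12]
14. n11.idx = "up"  [terminal]
15. n12.idx = "qq"  [terminal]
16. n14.wid = 4  [terminal]
17. n15.idx = "wr"  [terminal]
18. n13.key = "wrw"  [e.idx ++ "w"]
19. n13.tag = 0  [b.wid - 4]
20. n10.key = "qqup"  [e₁.idx ++ e₀.idx]
21. n10.tag = 22  [len(e₀.idx) + 20]
22. n4.key = "kyx"  [S₁.key ++ "x"]
23. n4.tag = 13  [S₂.tag - 9]
24. n0.key = "kyxy"  [S₁.key ++ "y"]
25. n0.tag = -2  [S₁.tag * 3 - 41]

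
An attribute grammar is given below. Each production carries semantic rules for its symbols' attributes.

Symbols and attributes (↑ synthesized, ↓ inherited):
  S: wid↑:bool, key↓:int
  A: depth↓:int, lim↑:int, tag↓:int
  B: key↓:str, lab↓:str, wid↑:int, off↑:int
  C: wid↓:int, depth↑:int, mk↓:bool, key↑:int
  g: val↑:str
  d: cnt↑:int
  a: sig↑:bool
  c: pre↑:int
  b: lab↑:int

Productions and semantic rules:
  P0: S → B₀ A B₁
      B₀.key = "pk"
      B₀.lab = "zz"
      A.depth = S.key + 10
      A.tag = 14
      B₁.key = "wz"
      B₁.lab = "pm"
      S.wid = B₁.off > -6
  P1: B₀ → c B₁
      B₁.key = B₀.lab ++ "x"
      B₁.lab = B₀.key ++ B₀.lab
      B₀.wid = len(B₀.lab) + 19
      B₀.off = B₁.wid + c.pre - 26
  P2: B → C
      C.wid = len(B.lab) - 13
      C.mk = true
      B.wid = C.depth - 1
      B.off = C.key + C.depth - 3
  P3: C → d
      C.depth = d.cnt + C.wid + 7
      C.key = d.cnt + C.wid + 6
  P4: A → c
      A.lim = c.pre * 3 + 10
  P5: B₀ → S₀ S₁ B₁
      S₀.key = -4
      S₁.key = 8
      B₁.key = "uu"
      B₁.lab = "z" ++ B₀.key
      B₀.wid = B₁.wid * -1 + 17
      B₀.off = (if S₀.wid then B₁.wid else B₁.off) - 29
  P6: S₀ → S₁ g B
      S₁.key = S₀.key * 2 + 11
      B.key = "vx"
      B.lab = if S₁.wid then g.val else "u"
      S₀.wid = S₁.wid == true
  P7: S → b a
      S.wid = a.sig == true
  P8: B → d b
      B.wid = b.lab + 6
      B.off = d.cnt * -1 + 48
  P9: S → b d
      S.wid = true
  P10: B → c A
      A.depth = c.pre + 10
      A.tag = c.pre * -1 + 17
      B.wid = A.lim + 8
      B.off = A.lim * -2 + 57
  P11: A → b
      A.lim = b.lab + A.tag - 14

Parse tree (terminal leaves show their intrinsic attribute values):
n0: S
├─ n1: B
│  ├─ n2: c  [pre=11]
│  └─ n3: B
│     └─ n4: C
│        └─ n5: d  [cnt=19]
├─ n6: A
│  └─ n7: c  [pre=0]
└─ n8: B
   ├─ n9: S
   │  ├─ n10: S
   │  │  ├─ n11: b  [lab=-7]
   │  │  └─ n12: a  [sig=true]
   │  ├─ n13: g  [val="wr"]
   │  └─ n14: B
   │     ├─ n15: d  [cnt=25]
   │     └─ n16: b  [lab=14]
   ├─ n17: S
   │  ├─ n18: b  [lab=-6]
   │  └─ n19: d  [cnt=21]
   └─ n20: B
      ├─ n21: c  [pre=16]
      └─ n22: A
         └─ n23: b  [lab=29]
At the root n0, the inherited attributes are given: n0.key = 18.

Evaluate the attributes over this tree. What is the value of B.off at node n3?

1. n0.key = 18  [given at root]
2. n1.key = "pk"  ["pk"]
3. n1.lab = "zz"  ["zz"]
4. n2.pre = 11  [terminal]
5. n3.key = "zzx"  [B₀.lab ++ "x"]
6. n3.lab = "pkzz"  [B₀.key ++ B₀.lab]
7. n4.wid = -9  [len(B.lab) - 13]
8. n4.mk = true  [true]
9. n5.cnt = 19  [terminal]
10. n4.depth = 17  [d.cnt + C.wid + 7]
11. n4.key = 16  [d.cnt + C.wid + 6]
12. n3.wid = 16  [C.depth - 1]
13. n3.off = 30  [C.key + C.depth - 3]
14. n1.wid = 21  [len(B₀.lab) + 19]
15. n1.off = 1  [B₁.wid + c.pre - 26]
16. n6.depth = 28  [S.key + 10]
17. n6.tag = 14  [14]
18. n7.pre = 0  [terminal]
19. n6.lim = 10  [c.pre * 3 + 10]
20. n8.key = "wz"  ["wz"]
21. n8.lab = "pm"  ["pm"]
22. n9.key = -4  [-4]
23. n10.key = 3  [S₀.key * 2 + 11]
24. n11.lab = -7  [terminal]
25. n12.sig = true  [terminal]
26. n10.wid = true  [a.sig == true]
27. n13.val = "wr"  [terminal]
28. n14.key = "vx"  ["vx"]
29. n14.lab = "wr"  [if S₁.wid then g.val else "u"]
30. n15.cnt = 25  [terminal]
31. n16.lab = 14  [terminal]
32. n14.wid = 20  [b.lab + 6]
33. n14.off = 23  [d.cnt * -1 + 48]
34. n9.wid = true  [S₁.wid == true]
35. n17.key = 8  [8]
36. n18.lab = -6  [terminal]
37. n19.cnt = 21  [terminal]
38. n17.wid = true  [true]
39. n20.key = "uu"  ["uu"]
40. n20.lab = "zwz"  ["z" ++ B₀.key]
41. n21.pre = 16  [terminal]
42. n22.depth = 26  [c.pre + 10]
43. n22.tag = 1  [c.pre * -1 + 17]
44. n23.lab = 29  [terminal]
45. n22.lim = 16  [b.lab + A.tag - 14]
46. n20.wid = 24  [A.lim + 8]
47. n20.off = 25  [A.lim * -2 + 57]
48. n8.wid = -7  [B₁.wid * -1 + 17]
49. n8.off = -5  [(if S₀.wid then B₁.wid else B₁.off) - 29]
50. n0.wid = true  [B₁.off > -6]

30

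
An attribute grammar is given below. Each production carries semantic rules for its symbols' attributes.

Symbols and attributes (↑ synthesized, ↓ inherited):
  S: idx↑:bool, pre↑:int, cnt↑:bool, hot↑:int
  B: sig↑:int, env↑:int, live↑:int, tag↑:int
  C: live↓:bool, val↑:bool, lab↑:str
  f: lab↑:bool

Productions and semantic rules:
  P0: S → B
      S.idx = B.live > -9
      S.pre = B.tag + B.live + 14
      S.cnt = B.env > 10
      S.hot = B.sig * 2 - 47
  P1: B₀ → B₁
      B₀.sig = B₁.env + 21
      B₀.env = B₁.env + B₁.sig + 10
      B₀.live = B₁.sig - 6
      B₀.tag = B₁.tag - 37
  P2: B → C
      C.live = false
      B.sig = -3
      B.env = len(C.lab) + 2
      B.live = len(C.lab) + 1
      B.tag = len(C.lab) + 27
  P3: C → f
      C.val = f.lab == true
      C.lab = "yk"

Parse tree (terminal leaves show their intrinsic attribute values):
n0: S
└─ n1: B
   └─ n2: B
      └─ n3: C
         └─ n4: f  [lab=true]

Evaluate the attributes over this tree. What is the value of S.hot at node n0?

3

1. n3.live = false  [false]
2. n4.lab = true  [terminal]
3. n3.val = true  [f.lab == true]
4. n3.lab = "yk"  ["yk"]
5. n2.sig = -3  [-3]
6. n2.env = 4  [len(C.lab) + 2]
7. n2.live = 3  [len(C.lab) + 1]
8. n2.tag = 29  [len(C.lab) + 27]
9. n1.sig = 25  [B₁.env + 21]
10. n1.env = 11  [B₁.env + B₁.sig + 10]
11. n1.live = -9  [B₁.sig - 6]
12. n1.tag = -8  [B₁.tag - 37]
13. n0.idx = false  [B.live > -9]
14. n0.pre = -3  [B.tag + B.live + 14]
15. n0.cnt = true  [B.env > 10]
16. n0.hot = 3  [B.sig * 2 - 47]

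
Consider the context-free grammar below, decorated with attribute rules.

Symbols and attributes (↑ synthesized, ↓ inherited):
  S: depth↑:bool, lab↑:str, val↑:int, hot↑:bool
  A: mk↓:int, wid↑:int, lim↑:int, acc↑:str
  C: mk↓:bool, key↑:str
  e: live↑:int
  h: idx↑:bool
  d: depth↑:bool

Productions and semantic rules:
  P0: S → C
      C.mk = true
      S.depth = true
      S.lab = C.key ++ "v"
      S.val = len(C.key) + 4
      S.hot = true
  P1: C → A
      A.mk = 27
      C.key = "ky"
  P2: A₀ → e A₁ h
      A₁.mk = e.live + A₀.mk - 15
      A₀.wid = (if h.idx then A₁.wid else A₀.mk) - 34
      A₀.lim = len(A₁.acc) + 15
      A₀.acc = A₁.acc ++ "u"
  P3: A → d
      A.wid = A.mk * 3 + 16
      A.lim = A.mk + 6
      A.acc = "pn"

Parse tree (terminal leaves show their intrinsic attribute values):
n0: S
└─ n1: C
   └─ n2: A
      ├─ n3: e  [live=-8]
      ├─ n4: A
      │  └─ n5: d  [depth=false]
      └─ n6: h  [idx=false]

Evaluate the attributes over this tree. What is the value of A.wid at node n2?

1. n1.mk = true  [true]
2. n2.mk = 27  [27]
3. n3.live = -8  [terminal]
4. n4.mk = 4  [e.live + A₀.mk - 15]
5. n5.depth = false  [terminal]
6. n4.wid = 28  [A.mk * 3 + 16]
7. n4.lim = 10  [A.mk + 6]
8. n4.acc = "pn"  ["pn"]
9. n6.idx = false  [terminal]
10. n2.wid = -7  [(if h.idx then A₁.wid else A₀.mk) - 34]
11. n2.lim = 17  [len(A₁.acc) + 15]
12. n2.acc = "pnu"  [A₁.acc ++ "u"]
13. n1.key = "ky"  ["ky"]
14. n0.depth = true  [true]
15. n0.lab = "kyv"  [C.key ++ "v"]
16. n0.val = 6  [len(C.key) + 4]
17. n0.hot = true  [true]

-7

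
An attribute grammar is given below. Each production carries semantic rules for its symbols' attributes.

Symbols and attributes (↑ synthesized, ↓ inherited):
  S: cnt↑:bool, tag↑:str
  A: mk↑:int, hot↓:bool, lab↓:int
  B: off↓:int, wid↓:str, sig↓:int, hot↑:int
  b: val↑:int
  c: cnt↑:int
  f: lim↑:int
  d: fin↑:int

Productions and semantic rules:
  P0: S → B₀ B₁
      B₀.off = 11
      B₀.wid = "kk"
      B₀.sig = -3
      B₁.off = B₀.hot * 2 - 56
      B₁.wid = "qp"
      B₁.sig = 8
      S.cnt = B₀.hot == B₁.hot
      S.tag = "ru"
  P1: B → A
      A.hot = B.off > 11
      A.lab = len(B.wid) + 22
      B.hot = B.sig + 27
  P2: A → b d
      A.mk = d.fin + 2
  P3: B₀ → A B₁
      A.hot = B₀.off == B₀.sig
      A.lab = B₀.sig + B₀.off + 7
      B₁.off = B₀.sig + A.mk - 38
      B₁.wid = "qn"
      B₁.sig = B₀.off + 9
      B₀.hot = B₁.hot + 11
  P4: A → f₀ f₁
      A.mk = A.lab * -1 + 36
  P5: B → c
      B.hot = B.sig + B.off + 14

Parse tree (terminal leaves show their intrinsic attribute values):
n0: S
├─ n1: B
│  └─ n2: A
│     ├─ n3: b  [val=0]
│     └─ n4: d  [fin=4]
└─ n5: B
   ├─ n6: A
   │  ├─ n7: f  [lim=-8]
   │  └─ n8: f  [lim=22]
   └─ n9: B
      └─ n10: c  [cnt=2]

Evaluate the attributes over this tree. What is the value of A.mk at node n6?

29

1. n1.off = 11  [11]
2. n1.wid = "kk"  ["kk"]
3. n1.sig = -3  [-3]
4. n2.hot = false  [B.off > 11]
5. n2.lab = 24  [len(B.wid) + 22]
6. n3.val = 0  [terminal]
7. n4.fin = 4  [terminal]
8. n2.mk = 6  [d.fin + 2]
9. n1.hot = 24  [B.sig + 27]
10. n5.off = -8  [B₀.hot * 2 - 56]
11. n5.wid = "qp"  ["qp"]
12. n5.sig = 8  [8]
13. n6.hot = false  [B₀.off == B₀.sig]
14. n6.lab = 7  [B₀.sig + B₀.off + 7]
15. n7.lim = -8  [terminal]
16. n8.lim = 22  [terminal]
17. n6.mk = 29  [A.lab * -1 + 36]
18. n9.off = -1  [B₀.sig + A.mk - 38]
19. n9.wid = "qn"  ["qn"]
20. n9.sig = 1  [B₀.off + 9]
21. n10.cnt = 2  [terminal]
22. n9.hot = 14  [B.sig + B.off + 14]
23. n5.hot = 25  [B₁.hot + 11]
24. n0.cnt = false  [B₀.hot == B₁.hot]
25. n0.tag = "ru"  ["ru"]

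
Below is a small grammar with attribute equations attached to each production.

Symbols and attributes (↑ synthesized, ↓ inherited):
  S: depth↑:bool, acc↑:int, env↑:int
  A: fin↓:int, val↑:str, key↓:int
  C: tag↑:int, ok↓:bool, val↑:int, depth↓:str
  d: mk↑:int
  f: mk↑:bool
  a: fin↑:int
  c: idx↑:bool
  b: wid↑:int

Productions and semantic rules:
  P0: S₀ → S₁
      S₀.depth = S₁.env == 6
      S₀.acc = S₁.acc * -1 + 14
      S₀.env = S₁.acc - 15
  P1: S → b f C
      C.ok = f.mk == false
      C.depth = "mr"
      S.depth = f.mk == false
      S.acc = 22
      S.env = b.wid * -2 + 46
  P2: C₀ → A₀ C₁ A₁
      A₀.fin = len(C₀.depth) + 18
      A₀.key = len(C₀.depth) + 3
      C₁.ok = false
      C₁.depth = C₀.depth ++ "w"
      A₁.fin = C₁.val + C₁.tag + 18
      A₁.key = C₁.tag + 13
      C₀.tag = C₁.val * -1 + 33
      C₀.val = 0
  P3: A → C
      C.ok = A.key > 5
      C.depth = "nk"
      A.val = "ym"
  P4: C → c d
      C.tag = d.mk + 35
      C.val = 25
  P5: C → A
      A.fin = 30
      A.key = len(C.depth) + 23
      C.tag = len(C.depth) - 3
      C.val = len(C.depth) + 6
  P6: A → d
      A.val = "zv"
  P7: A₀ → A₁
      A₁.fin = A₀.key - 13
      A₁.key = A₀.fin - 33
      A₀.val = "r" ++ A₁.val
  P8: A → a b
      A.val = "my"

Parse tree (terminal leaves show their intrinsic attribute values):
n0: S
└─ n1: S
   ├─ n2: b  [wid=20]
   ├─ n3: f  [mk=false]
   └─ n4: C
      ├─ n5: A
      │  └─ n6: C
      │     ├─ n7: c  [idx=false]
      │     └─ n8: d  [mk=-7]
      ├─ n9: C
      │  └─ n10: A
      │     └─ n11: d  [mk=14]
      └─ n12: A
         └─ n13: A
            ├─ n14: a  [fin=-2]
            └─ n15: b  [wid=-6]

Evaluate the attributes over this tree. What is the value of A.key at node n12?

13

1. n2.wid = 20  [terminal]
2. n3.mk = false  [terminal]
3. n4.ok = true  [f.mk == false]
4. n4.depth = "mr"  ["mr"]
5. n5.fin = 20  [len(C₀.depth) + 18]
6. n5.key = 5  [len(C₀.depth) + 3]
7. n6.ok = false  [A.key > 5]
8. n6.depth = "nk"  ["nk"]
9. n7.idx = false  [terminal]
10. n8.mk = -7  [terminal]
11. n6.tag = 28  [d.mk + 35]
12. n6.val = 25  [25]
13. n5.val = "ym"  ["ym"]
14. n9.ok = false  [false]
15. n9.depth = "mrw"  [C₀.depth ++ "w"]
16. n10.fin = 30  [30]
17. n10.key = 26  [len(C.depth) + 23]
18. n11.mk = 14  [terminal]
19. n10.val = "zv"  ["zv"]
20. n9.tag = 0  [len(C.depth) - 3]
21. n9.val = 9  [len(C.depth) + 6]
22. n12.fin = 27  [C₁.val + C₁.tag + 18]
23. n12.key = 13  [C₁.tag + 13]
24. n13.fin = 0  [A₀.key - 13]
25. n13.key = -6  [A₀.fin - 33]
26. n14.fin = -2  [terminal]
27. n15.wid = -6  [terminal]
28. n13.val = "my"  ["my"]
29. n12.val = "rmy"  ["r" ++ A₁.val]
30. n4.tag = 24  [C₁.val * -1 + 33]
31. n4.val = 0  [0]
32. n1.depth = true  [f.mk == false]
33. n1.acc = 22  [22]
34. n1.env = 6  [b.wid * -2 + 46]
35. n0.depth = true  [S₁.env == 6]
36. n0.acc = -8  [S₁.acc * -1 + 14]
37. n0.env = 7  [S₁.acc - 15]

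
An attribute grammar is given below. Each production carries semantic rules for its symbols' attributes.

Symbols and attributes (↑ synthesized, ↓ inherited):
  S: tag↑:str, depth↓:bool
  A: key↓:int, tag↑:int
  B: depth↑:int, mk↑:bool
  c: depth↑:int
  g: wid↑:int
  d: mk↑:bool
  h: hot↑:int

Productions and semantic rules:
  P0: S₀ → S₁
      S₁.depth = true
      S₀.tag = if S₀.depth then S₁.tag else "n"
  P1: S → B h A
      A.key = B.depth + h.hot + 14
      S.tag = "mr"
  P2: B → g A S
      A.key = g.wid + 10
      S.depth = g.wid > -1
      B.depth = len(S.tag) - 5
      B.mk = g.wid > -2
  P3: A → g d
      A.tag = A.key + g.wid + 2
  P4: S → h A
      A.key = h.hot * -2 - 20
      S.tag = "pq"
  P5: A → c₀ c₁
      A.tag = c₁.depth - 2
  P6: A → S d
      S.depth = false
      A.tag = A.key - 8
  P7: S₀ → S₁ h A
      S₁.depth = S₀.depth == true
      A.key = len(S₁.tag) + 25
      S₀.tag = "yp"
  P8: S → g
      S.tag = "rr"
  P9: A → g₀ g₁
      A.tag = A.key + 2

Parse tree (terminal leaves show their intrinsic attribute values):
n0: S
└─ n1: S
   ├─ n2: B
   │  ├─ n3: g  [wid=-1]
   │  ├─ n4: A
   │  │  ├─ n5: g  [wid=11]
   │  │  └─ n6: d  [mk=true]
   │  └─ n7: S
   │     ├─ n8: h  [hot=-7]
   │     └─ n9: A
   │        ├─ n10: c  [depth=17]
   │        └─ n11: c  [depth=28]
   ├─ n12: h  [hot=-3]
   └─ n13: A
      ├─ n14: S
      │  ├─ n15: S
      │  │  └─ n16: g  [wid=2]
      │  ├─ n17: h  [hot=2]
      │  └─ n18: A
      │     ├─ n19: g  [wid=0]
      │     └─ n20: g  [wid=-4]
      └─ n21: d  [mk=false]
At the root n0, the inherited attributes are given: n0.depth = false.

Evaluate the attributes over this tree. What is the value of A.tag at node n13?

0

1. n0.depth = false  [given at root]
2. n1.depth = true  [true]
3. n3.wid = -1  [terminal]
4. n4.key = 9  [g.wid + 10]
5. n5.wid = 11  [terminal]
6. n6.mk = true  [terminal]
7. n4.tag = 22  [A.key + g.wid + 2]
8. n7.depth = false  [g.wid > -1]
9. n8.hot = -7  [terminal]
10. n9.key = -6  [h.hot * -2 - 20]
11. n10.depth = 17  [terminal]
12. n11.depth = 28  [terminal]
13. n9.tag = 26  [c₁.depth - 2]
14. n7.tag = "pq"  ["pq"]
15. n2.depth = -3  [len(S.tag) - 5]
16. n2.mk = true  [g.wid > -2]
17. n12.hot = -3  [terminal]
18. n13.key = 8  [B.depth + h.hot + 14]
19. n14.depth = false  [false]
20. n15.depth = false  [S₀.depth == true]
21. n16.wid = 2  [terminal]
22. n15.tag = "rr"  ["rr"]
23. n17.hot = 2  [terminal]
24. n18.key = 27  [len(S₁.tag) + 25]
25. n19.wid = 0  [terminal]
26. n20.wid = -4  [terminal]
27. n18.tag = 29  [A.key + 2]
28. n14.tag = "yp"  ["yp"]
29. n21.mk = false  [terminal]
30. n13.tag = 0  [A.key - 8]
31. n1.tag = "mr"  ["mr"]
32. n0.tag = "n"  [if S₀.depth then S₁.tag else "n"]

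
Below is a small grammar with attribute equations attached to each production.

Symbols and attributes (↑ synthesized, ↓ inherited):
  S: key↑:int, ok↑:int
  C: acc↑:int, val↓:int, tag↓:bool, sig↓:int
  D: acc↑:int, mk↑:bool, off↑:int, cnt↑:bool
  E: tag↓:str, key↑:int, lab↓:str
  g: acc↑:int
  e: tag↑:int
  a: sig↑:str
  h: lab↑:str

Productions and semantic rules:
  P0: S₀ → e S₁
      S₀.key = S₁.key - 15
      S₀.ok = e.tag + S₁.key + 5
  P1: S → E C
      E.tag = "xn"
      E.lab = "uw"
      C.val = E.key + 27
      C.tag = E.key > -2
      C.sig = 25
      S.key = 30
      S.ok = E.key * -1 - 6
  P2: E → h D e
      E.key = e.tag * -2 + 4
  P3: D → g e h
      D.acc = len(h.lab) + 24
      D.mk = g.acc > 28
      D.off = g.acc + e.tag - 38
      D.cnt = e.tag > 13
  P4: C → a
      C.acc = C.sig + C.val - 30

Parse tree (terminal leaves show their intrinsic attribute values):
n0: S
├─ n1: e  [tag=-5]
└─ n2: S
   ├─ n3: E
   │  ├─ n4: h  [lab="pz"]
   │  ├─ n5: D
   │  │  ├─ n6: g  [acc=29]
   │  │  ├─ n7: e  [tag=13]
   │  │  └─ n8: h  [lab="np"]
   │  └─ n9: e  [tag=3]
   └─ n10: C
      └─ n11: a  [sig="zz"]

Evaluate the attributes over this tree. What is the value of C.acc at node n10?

1. n1.tag = -5  [terminal]
2. n3.tag = "xn"  ["xn"]
3. n3.lab = "uw"  ["uw"]
4. n4.lab = "pz"  [terminal]
5. n6.acc = 29  [terminal]
6. n7.tag = 13  [terminal]
7. n8.lab = "np"  [terminal]
8. n5.acc = 26  [len(h.lab) + 24]
9. n5.mk = true  [g.acc > 28]
10. n5.off = 4  [g.acc + e.tag - 38]
11. n5.cnt = false  [e.tag > 13]
12. n9.tag = 3  [terminal]
13. n3.key = -2  [e.tag * -2 + 4]
14. n10.val = 25  [E.key + 27]
15. n10.tag = false  [E.key > -2]
16. n10.sig = 25  [25]
17. n11.sig = "zz"  [terminal]
18. n10.acc = 20  [C.sig + C.val - 30]
19. n2.key = 30  [30]
20. n2.ok = -4  [E.key * -1 - 6]
21. n0.key = 15  [S₁.key - 15]
22. n0.ok = 30  [e.tag + S₁.key + 5]

20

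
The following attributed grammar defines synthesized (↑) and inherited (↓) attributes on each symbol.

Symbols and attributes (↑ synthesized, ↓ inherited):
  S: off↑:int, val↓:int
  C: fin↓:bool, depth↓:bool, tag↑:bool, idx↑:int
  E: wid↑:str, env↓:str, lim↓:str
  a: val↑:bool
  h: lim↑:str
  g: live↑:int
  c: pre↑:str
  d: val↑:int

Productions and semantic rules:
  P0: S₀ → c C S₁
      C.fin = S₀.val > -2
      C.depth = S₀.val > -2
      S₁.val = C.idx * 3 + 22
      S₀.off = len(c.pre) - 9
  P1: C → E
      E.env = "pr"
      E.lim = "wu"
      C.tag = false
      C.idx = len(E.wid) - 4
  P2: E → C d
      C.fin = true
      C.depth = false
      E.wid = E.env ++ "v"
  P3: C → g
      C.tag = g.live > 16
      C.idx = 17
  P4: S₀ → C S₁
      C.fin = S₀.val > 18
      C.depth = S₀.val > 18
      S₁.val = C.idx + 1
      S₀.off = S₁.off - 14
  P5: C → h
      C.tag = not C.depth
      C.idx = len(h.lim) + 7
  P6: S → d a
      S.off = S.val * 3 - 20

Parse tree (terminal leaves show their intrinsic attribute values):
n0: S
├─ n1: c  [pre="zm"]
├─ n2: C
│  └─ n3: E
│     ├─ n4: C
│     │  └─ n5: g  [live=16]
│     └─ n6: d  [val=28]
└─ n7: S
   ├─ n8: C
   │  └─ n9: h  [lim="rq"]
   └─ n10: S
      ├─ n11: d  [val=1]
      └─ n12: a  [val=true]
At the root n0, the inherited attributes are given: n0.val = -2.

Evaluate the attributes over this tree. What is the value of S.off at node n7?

-4

1. n0.val = -2  [given at root]
2. n1.pre = "zm"  [terminal]
3. n2.fin = false  [S₀.val > -2]
4. n2.depth = false  [S₀.val > -2]
5. n3.env = "pr"  ["pr"]
6. n3.lim = "wu"  ["wu"]
7. n4.fin = true  [true]
8. n4.depth = false  [false]
9. n5.live = 16  [terminal]
10. n4.tag = false  [g.live > 16]
11. n4.idx = 17  [17]
12. n6.val = 28  [terminal]
13. n3.wid = "prv"  [E.env ++ "v"]
14. n2.tag = false  [false]
15. n2.idx = -1  [len(E.wid) - 4]
16. n7.val = 19  [C.idx * 3 + 22]
17. n8.fin = true  [S₀.val > 18]
18. n8.depth = true  [S₀.val > 18]
19. n9.lim = "rq"  [terminal]
20. n8.tag = false  [not C.depth]
21. n8.idx = 9  [len(h.lim) + 7]
22. n10.val = 10  [C.idx + 1]
23. n11.val = 1  [terminal]
24. n12.val = true  [terminal]
25. n10.off = 10  [S.val * 3 - 20]
26. n7.off = -4  [S₁.off - 14]
27. n0.off = -7  [len(c.pre) - 9]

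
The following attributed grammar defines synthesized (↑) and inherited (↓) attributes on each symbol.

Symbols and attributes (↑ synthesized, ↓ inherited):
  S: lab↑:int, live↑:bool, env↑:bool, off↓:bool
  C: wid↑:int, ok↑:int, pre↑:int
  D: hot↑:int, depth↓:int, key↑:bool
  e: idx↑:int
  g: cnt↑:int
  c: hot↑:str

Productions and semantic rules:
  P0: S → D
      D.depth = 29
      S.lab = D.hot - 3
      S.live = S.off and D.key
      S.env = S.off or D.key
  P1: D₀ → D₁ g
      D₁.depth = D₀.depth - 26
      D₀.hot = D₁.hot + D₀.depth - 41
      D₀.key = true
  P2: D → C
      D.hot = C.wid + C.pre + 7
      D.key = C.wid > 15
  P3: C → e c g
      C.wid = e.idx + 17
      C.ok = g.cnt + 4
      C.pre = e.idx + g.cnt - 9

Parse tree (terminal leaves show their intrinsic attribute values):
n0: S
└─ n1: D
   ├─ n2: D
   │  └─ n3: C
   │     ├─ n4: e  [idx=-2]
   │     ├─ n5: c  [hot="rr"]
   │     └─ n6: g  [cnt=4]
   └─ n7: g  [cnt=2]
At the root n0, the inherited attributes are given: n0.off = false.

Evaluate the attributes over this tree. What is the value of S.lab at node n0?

0

1. n0.off = false  [given at root]
2. n1.depth = 29  [29]
3. n2.depth = 3  [D₀.depth - 26]
4. n4.idx = -2  [terminal]
5. n5.hot = "rr"  [terminal]
6. n6.cnt = 4  [terminal]
7. n3.wid = 15  [e.idx + 17]
8. n3.ok = 8  [g.cnt + 4]
9. n3.pre = -7  [e.idx + g.cnt - 9]
10. n2.hot = 15  [C.wid + C.pre + 7]
11. n2.key = false  [C.wid > 15]
12. n7.cnt = 2  [terminal]
13. n1.hot = 3  [D₁.hot + D₀.depth - 41]
14. n1.key = true  [true]
15. n0.lab = 0  [D.hot - 3]
16. n0.live = false  [S.off and D.key]
17. n0.env = true  [S.off or D.key]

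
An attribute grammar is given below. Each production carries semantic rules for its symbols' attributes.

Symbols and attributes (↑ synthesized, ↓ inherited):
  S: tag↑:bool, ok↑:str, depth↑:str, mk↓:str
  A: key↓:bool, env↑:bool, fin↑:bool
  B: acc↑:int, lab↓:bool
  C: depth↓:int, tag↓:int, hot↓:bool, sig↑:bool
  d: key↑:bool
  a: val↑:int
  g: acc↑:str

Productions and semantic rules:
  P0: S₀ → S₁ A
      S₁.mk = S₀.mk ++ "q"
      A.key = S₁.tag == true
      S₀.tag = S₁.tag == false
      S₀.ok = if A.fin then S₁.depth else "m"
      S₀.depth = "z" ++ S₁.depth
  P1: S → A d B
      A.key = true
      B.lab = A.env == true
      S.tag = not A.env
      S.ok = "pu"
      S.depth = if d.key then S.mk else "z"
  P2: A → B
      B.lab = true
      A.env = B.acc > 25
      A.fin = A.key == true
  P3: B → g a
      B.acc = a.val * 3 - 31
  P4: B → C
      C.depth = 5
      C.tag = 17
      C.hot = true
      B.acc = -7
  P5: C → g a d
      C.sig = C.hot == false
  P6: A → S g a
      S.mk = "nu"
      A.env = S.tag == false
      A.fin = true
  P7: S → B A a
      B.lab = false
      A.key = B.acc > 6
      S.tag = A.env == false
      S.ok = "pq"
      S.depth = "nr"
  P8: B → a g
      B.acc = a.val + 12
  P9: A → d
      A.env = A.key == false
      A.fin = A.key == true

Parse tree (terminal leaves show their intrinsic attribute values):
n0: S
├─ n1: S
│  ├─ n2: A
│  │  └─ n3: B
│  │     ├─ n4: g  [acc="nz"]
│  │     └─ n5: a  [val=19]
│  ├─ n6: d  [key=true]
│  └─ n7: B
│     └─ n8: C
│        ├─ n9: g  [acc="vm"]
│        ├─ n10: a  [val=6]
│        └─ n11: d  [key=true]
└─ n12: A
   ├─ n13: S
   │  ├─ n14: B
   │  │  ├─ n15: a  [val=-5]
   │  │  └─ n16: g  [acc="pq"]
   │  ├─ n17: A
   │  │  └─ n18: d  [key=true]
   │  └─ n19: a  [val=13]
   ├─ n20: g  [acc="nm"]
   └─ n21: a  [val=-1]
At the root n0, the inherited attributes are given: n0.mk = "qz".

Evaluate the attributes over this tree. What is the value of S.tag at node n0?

true

1. n0.mk = "qz"  [given at root]
2. n1.mk = "qzq"  [S₀.mk ++ "q"]
3. n2.key = true  [true]
4. n3.lab = true  [true]
5. n4.acc = "nz"  [terminal]
6. n5.val = 19  [terminal]
7. n3.acc = 26  [a.val * 3 - 31]
8. n2.env = true  [B.acc > 25]
9. n2.fin = true  [A.key == true]
10. n6.key = true  [terminal]
11. n7.lab = true  [A.env == true]
12. n8.depth = 5  [5]
13. n8.tag = 17  [17]
14. n8.hot = true  [true]
15. n9.acc = "vm"  [terminal]
16. n10.val = 6  [terminal]
17. n11.key = true  [terminal]
18. n8.sig = false  [C.hot == false]
19. n7.acc = -7  [-7]
20. n1.tag = false  [not A.env]
21. n1.ok = "pu"  ["pu"]
22. n1.depth = "qzq"  [if d.key then S.mk else "z"]
23. n12.key = false  [S₁.tag == true]
24. n13.mk = "nu"  ["nu"]
25. n14.lab = false  [false]
26. n15.val = -5  [terminal]
27. n16.acc = "pq"  [terminal]
28. n14.acc = 7  [a.val + 12]
29. n17.key = true  [B.acc > 6]
30. n18.key = true  [terminal]
31. n17.env = false  [A.key == false]
32. n17.fin = true  [A.key == true]
33. n19.val = 13  [terminal]
34. n13.tag = true  [A.env == false]
35. n13.ok = "pq"  ["pq"]
36. n13.depth = "nr"  ["nr"]
37. n20.acc = "nm"  [terminal]
38. n21.val = -1  [terminal]
39. n12.env = false  [S.tag == false]
40. n12.fin = true  [true]
41. n0.tag = true  [S₁.tag == false]
42. n0.ok = "qzq"  [if A.fin then S₁.depth else "m"]
43. n0.depth = "zqzq"  ["z" ++ S₁.depth]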